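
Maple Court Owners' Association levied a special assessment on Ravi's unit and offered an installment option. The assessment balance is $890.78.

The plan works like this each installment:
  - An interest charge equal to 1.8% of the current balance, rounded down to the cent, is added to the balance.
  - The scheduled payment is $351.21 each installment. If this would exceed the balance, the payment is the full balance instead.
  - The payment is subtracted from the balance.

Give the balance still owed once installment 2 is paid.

# | Opening | Interest | Payment | End bal
1 | $890.78 | $16.03 | $351.21 | $555.60
2 | $555.60 | $10.00 | $351.21 | $214.39

$214.39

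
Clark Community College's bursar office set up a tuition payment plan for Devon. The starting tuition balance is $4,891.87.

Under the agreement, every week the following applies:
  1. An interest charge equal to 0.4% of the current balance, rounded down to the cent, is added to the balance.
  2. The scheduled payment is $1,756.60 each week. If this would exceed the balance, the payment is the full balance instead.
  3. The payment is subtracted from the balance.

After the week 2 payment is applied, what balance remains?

$1,410.84

# | Opening | Interest | Payment | End bal
1 | $4,891.87 | $19.56 | $1,756.60 | $3,154.83
2 | $3,154.83 | $12.61 | $1,756.60 | $1,410.84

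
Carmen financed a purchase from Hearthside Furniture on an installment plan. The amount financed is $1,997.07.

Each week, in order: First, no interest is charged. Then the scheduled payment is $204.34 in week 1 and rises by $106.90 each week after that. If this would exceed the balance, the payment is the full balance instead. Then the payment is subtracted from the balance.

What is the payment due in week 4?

$525.04

Week 1: $1,997.07 − $204.34 → $1,792.73
Week 2: $1,792.73 − $311.24 → $1,481.49
Week 3: $1,481.49 − $418.14 → $1,063.35
Week 4: $1,063.35 − $525.04 → $538.31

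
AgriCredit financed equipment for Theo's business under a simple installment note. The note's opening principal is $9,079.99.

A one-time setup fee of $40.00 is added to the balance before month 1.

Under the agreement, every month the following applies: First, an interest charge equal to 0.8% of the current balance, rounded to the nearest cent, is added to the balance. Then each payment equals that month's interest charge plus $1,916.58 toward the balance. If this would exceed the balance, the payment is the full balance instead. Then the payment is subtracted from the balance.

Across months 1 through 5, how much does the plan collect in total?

# | Opening | Interest | Payment | End bal
1 | $9,119.99 | $72.96 | $1,989.54 | $7,203.41
2 | $7,203.41 | $57.63 | $1,974.21 | $5,286.83
3 | $5,286.83 | $42.29 | $1,958.87 | $3,370.25
4 | $3,370.25 | $26.96 | $1,943.54 | $1,453.67
5 | $1,453.67 | $11.63 | $1,465.30 | $0.00
Total paid: $9,331.46

$9,331.46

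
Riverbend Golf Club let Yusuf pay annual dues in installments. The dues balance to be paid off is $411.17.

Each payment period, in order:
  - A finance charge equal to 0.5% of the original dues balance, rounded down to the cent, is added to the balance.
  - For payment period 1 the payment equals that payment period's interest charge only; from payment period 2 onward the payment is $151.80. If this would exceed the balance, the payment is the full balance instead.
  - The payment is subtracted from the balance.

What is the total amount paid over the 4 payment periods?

$419.37

Payment period 1: $411.17 +$2.05 interest = $413.22; pay $2.05 → $411.17
Payment period 2: $411.17 +$2.05 interest = $413.22; pay $151.80 → $261.42
Payment period 3: $261.42 +$2.05 interest = $263.47; pay $151.80 → $111.67
Payment period 4: $111.67 +$2.05 interest = $113.72; pay $113.72 → $0.00
Total paid: $419.37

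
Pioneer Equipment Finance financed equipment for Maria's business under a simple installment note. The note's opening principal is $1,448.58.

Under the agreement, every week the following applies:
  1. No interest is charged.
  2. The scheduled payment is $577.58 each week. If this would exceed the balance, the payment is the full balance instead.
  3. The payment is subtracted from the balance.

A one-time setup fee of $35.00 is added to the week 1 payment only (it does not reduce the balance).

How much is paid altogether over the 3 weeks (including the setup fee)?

# | Opening | Payment | Fee | End bal
1 | $1,448.58 | $577.58 | $35.00 | $871.00
2 | $871.00 | $577.58 | — | $293.42
3 | $293.42 | $293.42 | — | $0.00
Total paid: $1,483.58

$1,483.58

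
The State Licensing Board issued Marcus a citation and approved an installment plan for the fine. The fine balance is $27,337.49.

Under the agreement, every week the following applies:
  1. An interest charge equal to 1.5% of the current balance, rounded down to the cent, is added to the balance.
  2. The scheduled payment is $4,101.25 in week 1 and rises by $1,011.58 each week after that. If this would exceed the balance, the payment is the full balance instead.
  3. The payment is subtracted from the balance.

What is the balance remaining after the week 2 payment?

$18,888.16

# | Opening | Interest | Payment | End bal
1 | $27,337.49 | $410.06 | $4,101.25 | $23,646.30
2 | $23,646.30 | $354.69 | $5,112.83 | $18,888.16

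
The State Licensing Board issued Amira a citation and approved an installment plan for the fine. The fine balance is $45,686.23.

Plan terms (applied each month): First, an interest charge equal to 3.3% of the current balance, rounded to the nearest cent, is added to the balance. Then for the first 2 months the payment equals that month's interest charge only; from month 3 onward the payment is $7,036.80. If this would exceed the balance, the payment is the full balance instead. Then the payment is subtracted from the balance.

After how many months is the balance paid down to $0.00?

10

Month 1: $45,686.23 +$1,507.65 interest = $47,193.88; pay $1,507.65 → $45,686.23
Month 2: $45,686.23 +$1,507.65 interest = $47,193.88; pay $1,507.65 → $45,686.23
Month 3: $45,686.23 +$1,507.65 interest = $47,193.88; pay $7,036.80 → $40,157.08
Month 4: $40,157.08 +$1,325.18 interest = $41,482.26; pay $7,036.80 → $34,445.46
Month 5: $34,445.46 +$1,136.70 interest = $35,582.16; pay $7,036.80 → $28,545.36
Month 6: $28,545.36 +$942.00 interest = $29,487.36; pay $7,036.80 → $22,450.56
Month 7: $22,450.56 +$740.87 interest = $23,191.43; pay $7,036.80 → $16,154.63
Month 8: $16,154.63 +$533.10 interest = $16,687.73; pay $7,036.80 → $9,650.93
Month 9: $9,650.93 +$318.48 interest = $9,969.41; pay $7,036.80 → $2,932.61
Month 10: $2,932.61 +$96.78 interest = $3,029.39; pay $3,029.39 → $0.00
Balance reaches $0.00 in month 10.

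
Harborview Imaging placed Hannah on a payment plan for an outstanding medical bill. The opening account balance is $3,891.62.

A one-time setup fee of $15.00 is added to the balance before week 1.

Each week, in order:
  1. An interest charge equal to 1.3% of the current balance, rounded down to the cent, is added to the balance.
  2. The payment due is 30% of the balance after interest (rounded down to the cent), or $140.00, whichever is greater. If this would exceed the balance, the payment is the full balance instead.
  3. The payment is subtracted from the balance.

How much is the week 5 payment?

Week 1: $3,906.62 +$50.78 interest = $3,957.40; pay $1,187.22 → $2,770.18
Week 2: $2,770.18 +$36.01 interest = $2,806.19; pay $841.85 → $1,964.34
Week 3: $1,964.34 +$25.53 interest = $1,989.87; pay $596.96 → $1,392.91
Week 4: $1,392.91 +$18.10 interest = $1,411.01; pay $423.30 → $987.71
Week 5: $987.71 +$12.84 interest = $1,000.55; pay $300.16 → $700.39

$300.16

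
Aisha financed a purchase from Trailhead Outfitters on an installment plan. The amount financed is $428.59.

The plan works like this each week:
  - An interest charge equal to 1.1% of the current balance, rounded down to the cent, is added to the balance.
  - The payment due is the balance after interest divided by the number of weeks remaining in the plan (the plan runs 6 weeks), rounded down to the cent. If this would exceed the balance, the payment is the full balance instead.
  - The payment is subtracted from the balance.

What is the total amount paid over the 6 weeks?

# | Opening | Interest | Payment | End bal
1 | $428.59 | $4.71 | $72.21 | $361.09
2 | $361.09 | $3.97 | $73.01 | $292.05
3 | $292.05 | $3.21 | $73.81 | $221.45
4 | $221.45 | $2.43 | $74.62 | $149.26
5 | $149.26 | $1.64 | $75.45 | $75.45
6 | $75.45 | $0.82 | $76.27 | $0.00
Total paid: $445.37

$445.37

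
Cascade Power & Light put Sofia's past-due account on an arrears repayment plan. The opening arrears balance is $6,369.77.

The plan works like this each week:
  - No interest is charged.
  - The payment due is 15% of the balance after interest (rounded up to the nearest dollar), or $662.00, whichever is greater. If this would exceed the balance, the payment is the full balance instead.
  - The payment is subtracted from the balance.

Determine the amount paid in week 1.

Week 1: opening $6,369.77; payment $956.00; balance $5,413.77

$956.00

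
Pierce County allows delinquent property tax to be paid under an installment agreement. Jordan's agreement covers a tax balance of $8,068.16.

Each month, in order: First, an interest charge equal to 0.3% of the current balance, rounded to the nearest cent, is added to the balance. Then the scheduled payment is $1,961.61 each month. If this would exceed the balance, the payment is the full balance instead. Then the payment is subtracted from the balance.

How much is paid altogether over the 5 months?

Month 1: $8,068.16 +$24.20 interest = $8,092.36; pay $1,961.61 → $6,130.75
Month 2: $6,130.75 +$18.39 interest = $6,149.14; pay $1,961.61 → $4,187.53
Month 3: $4,187.53 +$12.56 interest = $4,200.09; pay $1,961.61 → $2,238.48
Month 4: $2,238.48 +$6.72 interest = $2,245.20; pay $1,961.61 → $283.59
Month 5: $283.59 +$0.85 interest = $284.44; pay $284.44 → $0.00
Total paid: $8,130.88

$8,130.88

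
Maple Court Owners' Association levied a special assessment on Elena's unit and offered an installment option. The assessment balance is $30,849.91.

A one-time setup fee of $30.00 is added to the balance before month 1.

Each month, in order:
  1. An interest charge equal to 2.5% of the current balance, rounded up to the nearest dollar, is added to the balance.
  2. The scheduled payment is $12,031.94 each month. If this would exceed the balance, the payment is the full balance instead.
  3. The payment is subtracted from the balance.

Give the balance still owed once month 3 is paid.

Month 1: $30,879.91 +$772.00 interest = $31,651.91; pay $12,031.94 → $19,619.97
Month 2: $19,619.97 +$491.00 interest = $20,110.97; pay $12,031.94 → $8,079.03
Month 3: $8,079.03 +$202.00 interest = $8,281.03; pay $8,281.03 → $0.00

$0.00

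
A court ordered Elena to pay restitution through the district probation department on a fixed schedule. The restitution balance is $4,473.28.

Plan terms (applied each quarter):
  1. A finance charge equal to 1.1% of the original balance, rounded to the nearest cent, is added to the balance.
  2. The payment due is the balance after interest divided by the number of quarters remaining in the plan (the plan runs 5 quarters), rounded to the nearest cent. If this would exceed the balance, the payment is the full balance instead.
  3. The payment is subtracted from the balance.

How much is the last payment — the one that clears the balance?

Quarter 1: opening $4,473.28; interest $49.21 → $4,522.49; payment $904.50; balance $3,617.99
Quarter 2: opening $3,617.99; interest $49.21 → $3,667.20; payment $916.80; balance $2,750.40
Quarter 3: opening $2,750.40; interest $49.21 → $2,799.61; payment $933.20; balance $1,866.41
Quarter 4: opening $1,866.41; interest $49.21 → $1,915.62; payment $957.81; balance $957.81
Quarter 5: opening $957.81; interest $49.21 → $1,007.02; payment $1,007.02; balance $0.00

$1,007.02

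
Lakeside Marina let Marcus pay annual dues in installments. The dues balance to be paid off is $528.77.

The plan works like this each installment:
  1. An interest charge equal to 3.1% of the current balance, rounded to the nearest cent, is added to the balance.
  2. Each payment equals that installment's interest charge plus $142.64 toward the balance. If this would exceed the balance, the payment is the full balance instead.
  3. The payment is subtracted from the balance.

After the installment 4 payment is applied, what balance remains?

Installment 1: $528.77 +$16.39 interest = $545.16; pay $159.03 → $386.13
Installment 2: $386.13 +$11.97 interest = $398.10; pay $154.61 → $243.49
Installment 3: $243.49 +$7.55 interest = $251.04; pay $150.19 → $100.85
Installment 4: $100.85 +$3.13 interest = $103.98; pay $103.98 → $0.00

$0.00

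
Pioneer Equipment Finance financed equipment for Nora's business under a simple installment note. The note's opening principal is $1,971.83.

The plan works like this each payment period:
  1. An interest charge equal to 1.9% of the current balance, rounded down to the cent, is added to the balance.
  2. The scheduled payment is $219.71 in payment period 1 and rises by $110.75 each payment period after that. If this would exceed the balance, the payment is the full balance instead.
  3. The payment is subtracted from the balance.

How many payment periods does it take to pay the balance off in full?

5

# | Opening | Interest | Payment | End bal
1 | $1,971.83 | $37.46 | $219.71 | $1,789.58
2 | $1,789.58 | $34.00 | $330.46 | $1,493.12
3 | $1,493.12 | $28.36 | $441.21 | $1,080.27
4 | $1,080.27 | $20.52 | $551.96 | $548.83
5 | $548.83 | $10.42 | $559.25 | $0.00
Balance reaches $0.00 in payment period 5.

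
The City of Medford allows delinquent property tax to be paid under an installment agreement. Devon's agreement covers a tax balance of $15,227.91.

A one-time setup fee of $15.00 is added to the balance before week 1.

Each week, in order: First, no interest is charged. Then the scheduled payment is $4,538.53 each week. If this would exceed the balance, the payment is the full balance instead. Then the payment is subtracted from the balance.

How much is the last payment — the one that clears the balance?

Week 1: opening $15,242.91; payment $4,538.53; balance $10,704.38
Week 2: opening $10,704.38; payment $4,538.53; balance $6,165.85
Week 3: opening $6,165.85; payment $4,538.53; balance $1,627.32
Week 4: opening $1,627.32; payment $1,627.32; balance $0.00

$1,627.32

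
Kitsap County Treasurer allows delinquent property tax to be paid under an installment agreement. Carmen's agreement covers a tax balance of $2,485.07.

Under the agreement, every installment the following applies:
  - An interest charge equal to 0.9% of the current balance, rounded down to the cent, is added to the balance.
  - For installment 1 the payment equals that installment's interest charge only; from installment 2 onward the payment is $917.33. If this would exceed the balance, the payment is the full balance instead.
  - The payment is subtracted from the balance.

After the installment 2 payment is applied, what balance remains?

$1,590.10

Installment 1: opening $2,485.07; interest $22.36 → $2,507.43; payment $22.36; balance $2,485.07
Installment 2: opening $2,485.07; interest $22.36 → $2,507.43; payment $917.33; balance $1,590.10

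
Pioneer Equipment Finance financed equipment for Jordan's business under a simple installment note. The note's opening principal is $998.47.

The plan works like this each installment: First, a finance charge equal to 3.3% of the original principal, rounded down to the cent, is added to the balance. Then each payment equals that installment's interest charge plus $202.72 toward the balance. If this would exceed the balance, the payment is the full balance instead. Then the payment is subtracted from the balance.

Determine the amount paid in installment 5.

$220.53

Installment 1: opening $998.47; interest $32.94 → $1,031.41; payment $235.66; balance $795.75
Installment 2: opening $795.75; interest $32.94 → $828.69; payment $235.66; balance $593.03
Installment 3: opening $593.03; interest $32.94 → $625.97; payment $235.66; balance $390.31
Installment 4: opening $390.31; interest $32.94 → $423.25; payment $235.66; balance $187.59
Installment 5: opening $187.59; interest $32.94 → $220.53; payment $220.53; balance $0.00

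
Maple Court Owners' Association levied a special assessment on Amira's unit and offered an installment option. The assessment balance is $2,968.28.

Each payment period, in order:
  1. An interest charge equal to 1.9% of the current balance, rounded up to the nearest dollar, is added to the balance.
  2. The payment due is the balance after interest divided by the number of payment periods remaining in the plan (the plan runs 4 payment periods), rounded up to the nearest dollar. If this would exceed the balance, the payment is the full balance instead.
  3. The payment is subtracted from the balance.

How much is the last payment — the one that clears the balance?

$800.28

Payment period 1: opening $2,968.28; interest $57.00 → $3,025.28; payment $757.00; balance $2,268.28
Payment period 2: opening $2,268.28; interest $44.00 → $2,312.28; payment $771.00; balance $1,541.28
Payment period 3: opening $1,541.28; interest $30.00 → $1,571.28; payment $786.00; balance $785.28
Payment period 4: opening $785.28; interest $15.00 → $800.28; payment $800.28; balance $0.00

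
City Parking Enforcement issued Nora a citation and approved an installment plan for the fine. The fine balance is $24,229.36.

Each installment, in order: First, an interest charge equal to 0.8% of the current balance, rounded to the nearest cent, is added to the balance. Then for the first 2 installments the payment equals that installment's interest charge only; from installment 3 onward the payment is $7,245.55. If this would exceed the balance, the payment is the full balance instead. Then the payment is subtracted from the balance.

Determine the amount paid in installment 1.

$193.83

Installment 1: $24,229.36 +$193.83 interest = $24,423.19; pay $193.83 → $24,229.36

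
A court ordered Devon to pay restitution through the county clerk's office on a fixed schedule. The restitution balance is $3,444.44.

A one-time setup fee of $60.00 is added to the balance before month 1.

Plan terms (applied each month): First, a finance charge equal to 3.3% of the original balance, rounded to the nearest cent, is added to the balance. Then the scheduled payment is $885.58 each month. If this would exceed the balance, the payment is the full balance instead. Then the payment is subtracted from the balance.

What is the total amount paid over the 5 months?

Month 1: $3,504.44 +$113.67 interest = $3,618.11; pay $885.58 → $2,732.53
Month 2: $2,732.53 +$113.67 interest = $2,846.20; pay $885.58 → $1,960.62
Month 3: $1,960.62 +$113.67 interest = $2,074.29; pay $885.58 → $1,188.71
Month 4: $1,188.71 +$113.67 interest = $1,302.38; pay $885.58 → $416.80
Month 5: $416.80 +$113.67 interest = $530.47; pay $530.47 → $0.00
Total paid: $4,072.79

$4,072.79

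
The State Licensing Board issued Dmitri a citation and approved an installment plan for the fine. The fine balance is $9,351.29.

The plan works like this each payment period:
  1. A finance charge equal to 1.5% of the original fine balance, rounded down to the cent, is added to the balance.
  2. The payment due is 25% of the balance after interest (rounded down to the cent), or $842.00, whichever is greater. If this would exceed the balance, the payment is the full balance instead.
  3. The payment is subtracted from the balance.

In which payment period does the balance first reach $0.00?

9

Payment period 1: opening $9,351.29; interest $140.26 → $9,491.55; payment $2,372.88; balance $7,118.67
Payment period 2: opening $7,118.67; interest $140.26 → $7,258.93; payment $1,814.73; balance $5,444.20
Payment period 3: opening $5,444.20; interest $140.26 → $5,584.46; payment $1,396.11; balance $4,188.35
Payment period 4: opening $4,188.35; interest $140.26 → $4,328.61; payment $1,082.15; balance $3,246.46
Payment period 5: opening $3,246.46; interest $140.26 → $3,386.72; payment $846.68; balance $2,540.04
Payment period 6: opening $2,540.04; interest $140.26 → $2,680.30; payment $842.00; balance $1,838.30
Payment period 7: opening $1,838.30; interest $140.26 → $1,978.56; payment $842.00; balance $1,136.56
Payment period 8: opening $1,136.56; interest $140.26 → $1,276.82; payment $842.00; balance $434.82
Payment period 9: opening $434.82; interest $140.26 → $575.08; payment $575.08; balance $0.00
Balance reaches $0.00 in payment period 9.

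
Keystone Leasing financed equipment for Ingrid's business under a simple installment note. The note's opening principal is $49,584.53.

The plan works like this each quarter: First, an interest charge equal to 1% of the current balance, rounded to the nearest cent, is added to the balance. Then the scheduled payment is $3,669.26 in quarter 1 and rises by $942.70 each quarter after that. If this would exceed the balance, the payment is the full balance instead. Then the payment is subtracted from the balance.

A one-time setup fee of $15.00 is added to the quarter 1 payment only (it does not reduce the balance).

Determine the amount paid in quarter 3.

$5,554.66

Quarter 1: opening $49,584.53; interest $495.85 → $50,080.38; payment $3,669.26 (+ $15.00 fee); balance $46,411.12
Quarter 2: opening $46,411.12; interest $464.11 → $46,875.23; payment $4,611.96; balance $42,263.27
Quarter 3: opening $42,263.27; interest $422.63 → $42,685.90; payment $5,554.66; balance $37,131.24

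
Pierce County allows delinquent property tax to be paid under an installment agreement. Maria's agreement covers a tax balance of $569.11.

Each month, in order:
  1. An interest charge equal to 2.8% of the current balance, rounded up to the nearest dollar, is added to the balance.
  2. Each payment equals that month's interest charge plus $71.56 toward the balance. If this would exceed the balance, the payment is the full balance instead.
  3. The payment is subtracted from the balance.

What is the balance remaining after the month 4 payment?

$282.87

# | Opening | Interest | Payment | End bal
1 | $569.11 | $16.00 | $87.56 | $497.55
2 | $497.55 | $14.00 | $85.56 | $425.99
3 | $425.99 | $12.00 | $83.56 | $354.43
4 | $354.43 | $10.00 | $81.56 | $282.87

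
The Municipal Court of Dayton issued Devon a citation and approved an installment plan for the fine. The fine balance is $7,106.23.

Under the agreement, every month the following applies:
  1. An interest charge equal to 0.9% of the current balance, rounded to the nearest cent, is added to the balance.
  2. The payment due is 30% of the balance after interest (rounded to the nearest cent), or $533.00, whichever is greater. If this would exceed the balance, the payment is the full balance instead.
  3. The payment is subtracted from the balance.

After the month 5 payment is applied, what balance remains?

Month 1: $7,106.23 +$63.96 interest = $7,170.19; pay $2,151.06 → $5,019.13
Month 2: $5,019.13 +$45.17 interest = $5,064.30; pay $1,519.29 → $3,545.01
Month 3: $3,545.01 +$31.91 interest = $3,576.92; pay $1,073.08 → $2,503.84
Month 4: $2,503.84 +$22.53 interest = $2,526.37; pay $757.91 → $1,768.46
Month 5: $1,768.46 +$15.92 interest = $1,784.38; pay $535.31 → $1,249.07

$1,249.07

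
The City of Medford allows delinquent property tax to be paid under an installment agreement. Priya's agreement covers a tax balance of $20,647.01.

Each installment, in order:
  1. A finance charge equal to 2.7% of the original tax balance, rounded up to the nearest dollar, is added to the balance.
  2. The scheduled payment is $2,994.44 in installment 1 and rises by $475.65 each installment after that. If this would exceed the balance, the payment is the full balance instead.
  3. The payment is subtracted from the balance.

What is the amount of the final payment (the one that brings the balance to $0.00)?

$4,266.31

Installment 1: opening $20,647.01; interest $558.00 → $21,205.01; payment $2,994.44; balance $18,210.57
Installment 2: opening $18,210.57; interest $558.00 → $18,768.57; payment $3,470.09; balance $15,298.48
Installment 3: opening $15,298.48; interest $558.00 → $15,856.48; payment $3,945.74; balance $11,910.74
Installment 4: opening $11,910.74; interest $558.00 → $12,468.74; payment $4,421.39; balance $8,047.35
Installment 5: opening $8,047.35; interest $558.00 → $8,605.35; payment $4,897.04; balance $3,708.31
Installment 6: opening $3,708.31; interest $558.00 → $4,266.31; payment $4,266.31; balance $0.00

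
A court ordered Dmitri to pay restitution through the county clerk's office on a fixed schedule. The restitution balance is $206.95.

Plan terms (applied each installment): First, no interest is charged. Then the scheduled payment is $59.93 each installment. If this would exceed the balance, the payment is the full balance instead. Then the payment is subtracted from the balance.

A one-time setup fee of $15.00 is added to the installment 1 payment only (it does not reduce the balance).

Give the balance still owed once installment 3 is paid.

$27.16

Installment 1: opening $206.95; payment $59.93 (+ $15.00 fee); balance $147.02
Installment 2: opening $147.02; payment $59.93; balance $87.09
Installment 3: opening $87.09; payment $59.93; balance $27.16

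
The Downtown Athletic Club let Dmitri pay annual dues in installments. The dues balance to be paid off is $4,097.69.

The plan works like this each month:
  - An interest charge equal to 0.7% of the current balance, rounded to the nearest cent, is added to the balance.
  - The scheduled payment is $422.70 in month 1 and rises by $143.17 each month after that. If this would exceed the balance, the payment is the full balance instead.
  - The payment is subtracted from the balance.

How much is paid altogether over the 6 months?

$4,207.89

Month 1: opening $4,097.69; interest $28.68 → $4,126.37; payment $422.70; balance $3,703.67
Month 2: opening $3,703.67; interest $25.93 → $3,729.60; payment $565.87; balance $3,163.73
Month 3: opening $3,163.73; interest $22.15 → $3,185.88; payment $709.04; balance $2,476.84
Month 4: opening $2,476.84; interest $17.34 → $2,494.18; payment $852.21; balance $1,641.97
Month 5: opening $1,641.97; interest $11.49 → $1,653.46; payment $995.38; balance $658.08
Month 6: opening $658.08; interest $4.61 → $662.69; payment $662.69; balance $0.00
Total paid: $4,207.89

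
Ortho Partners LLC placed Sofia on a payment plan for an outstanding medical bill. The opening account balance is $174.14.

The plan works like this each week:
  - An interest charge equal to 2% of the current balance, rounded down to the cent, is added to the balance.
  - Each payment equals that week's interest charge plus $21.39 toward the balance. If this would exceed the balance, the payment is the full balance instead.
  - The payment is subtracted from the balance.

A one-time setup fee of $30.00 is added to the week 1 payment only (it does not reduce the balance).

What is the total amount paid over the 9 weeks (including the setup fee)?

Week 1: opening $174.14; interest $3.48 → $177.62; payment $24.87 (+ $30.00 fee); balance $152.75
Week 2: opening $152.75; interest $3.05 → $155.80; payment $24.44; balance $131.36
Week 3: opening $131.36; interest $2.62 → $133.98; payment $24.01; balance $109.97
Week 4: opening $109.97; interest $2.19 → $112.16; payment $23.58; balance $88.58
Week 5: opening $88.58; interest $1.77 → $90.35; payment $23.16; balance $67.19
Week 6: opening $67.19; interest $1.34 → $68.53; payment $22.73; balance $45.80
Week 7: opening $45.80; interest $0.91 → $46.71; payment $22.30; balance $24.41
Week 8: opening $24.41; interest $0.48 → $24.89; payment $21.87; balance $3.02
Week 9: opening $3.02; interest $0.06 → $3.08; payment $3.08; balance $0.00
Total paid: $220.04

$220.04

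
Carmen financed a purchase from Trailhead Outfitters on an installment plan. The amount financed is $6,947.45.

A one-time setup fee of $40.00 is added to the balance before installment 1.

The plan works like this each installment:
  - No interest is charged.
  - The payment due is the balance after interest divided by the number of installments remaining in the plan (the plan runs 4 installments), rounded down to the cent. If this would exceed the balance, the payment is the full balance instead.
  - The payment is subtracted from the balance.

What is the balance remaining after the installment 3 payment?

Installment 1: $6,987.45 − $1,746.86 → $5,240.59
Installment 2: $5,240.59 − $1,746.86 → $3,493.73
Installment 3: $3,493.73 − $1,746.86 → $1,746.87

$1,746.87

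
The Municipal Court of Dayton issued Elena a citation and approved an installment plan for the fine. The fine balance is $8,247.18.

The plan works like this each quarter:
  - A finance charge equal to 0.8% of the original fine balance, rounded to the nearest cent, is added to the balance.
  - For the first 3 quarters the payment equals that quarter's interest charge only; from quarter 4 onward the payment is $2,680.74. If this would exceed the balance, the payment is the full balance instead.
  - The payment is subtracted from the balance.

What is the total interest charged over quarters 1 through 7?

$461.86

# | Opening | Interest | Payment | End bal
1 | $8,247.18 | $65.98 | $65.98 | $8,247.18
2 | $8,247.18 | $65.98 | $65.98 | $8,247.18
3 | $8,247.18 | $65.98 | $65.98 | $8,247.18
4 | $8,247.18 | $65.98 | $2,680.74 | $5,632.42
5 | $5,632.42 | $65.98 | $2,680.74 | $3,017.66
6 | $3,017.66 | $65.98 | $2,680.74 | $402.90
7 | $402.90 | $65.98 | $468.88 | $0.00
Total interest: $65.98 + $65.98 + $65.98 + $65.98 + $65.98 + $65.98 + $65.98 = $461.86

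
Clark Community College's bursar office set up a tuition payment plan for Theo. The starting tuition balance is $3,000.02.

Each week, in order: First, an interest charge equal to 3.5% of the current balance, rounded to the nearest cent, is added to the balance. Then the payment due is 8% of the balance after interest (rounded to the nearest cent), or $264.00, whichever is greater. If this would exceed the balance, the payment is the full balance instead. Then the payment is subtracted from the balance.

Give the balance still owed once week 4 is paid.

Week 1: opening $3,000.02; interest $105.00 → $3,105.02; payment $264.00; balance $2,841.02
Week 2: opening $2,841.02; interest $99.44 → $2,940.46; payment $264.00; balance $2,676.46
Week 3: opening $2,676.46; interest $93.68 → $2,770.14; payment $264.00; balance $2,506.14
Week 4: opening $2,506.14; interest $87.71 → $2,593.85; payment $264.00; balance $2,329.85

$2,329.85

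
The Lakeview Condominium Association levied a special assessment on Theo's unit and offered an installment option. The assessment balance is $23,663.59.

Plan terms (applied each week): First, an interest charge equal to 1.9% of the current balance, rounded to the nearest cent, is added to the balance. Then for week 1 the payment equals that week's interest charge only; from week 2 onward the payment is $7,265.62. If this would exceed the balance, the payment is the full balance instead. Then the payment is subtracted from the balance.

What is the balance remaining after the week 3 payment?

$9,902.06

# | Opening | Interest | Payment | End bal
1 | $23,663.59 | $449.61 | $449.61 | $23,663.59
2 | $23,663.59 | $449.61 | $7,265.62 | $16,847.58
3 | $16,847.58 | $320.10 | $7,265.62 | $9,902.06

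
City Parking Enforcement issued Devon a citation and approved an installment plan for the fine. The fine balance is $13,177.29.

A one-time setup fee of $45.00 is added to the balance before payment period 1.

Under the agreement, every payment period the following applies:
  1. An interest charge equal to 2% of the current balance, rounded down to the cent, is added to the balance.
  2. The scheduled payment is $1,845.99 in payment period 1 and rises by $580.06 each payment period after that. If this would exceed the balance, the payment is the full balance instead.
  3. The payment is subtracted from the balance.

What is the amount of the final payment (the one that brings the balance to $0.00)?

$3,240.30

Payment period 1: opening $13,222.29; interest $264.44 → $13,486.73; payment $1,845.99; balance $11,640.74
Payment period 2: opening $11,640.74; interest $232.81 → $11,873.55; payment $2,426.05; balance $9,447.50
Payment period 3: opening $9,447.50; interest $188.95 → $9,636.45; payment $3,006.11; balance $6,630.34
Payment period 4: opening $6,630.34; interest $132.60 → $6,762.94; payment $3,586.17; balance $3,176.77
Payment period 5: opening $3,176.77; interest $63.53 → $3,240.30; payment $3,240.30; balance $0.00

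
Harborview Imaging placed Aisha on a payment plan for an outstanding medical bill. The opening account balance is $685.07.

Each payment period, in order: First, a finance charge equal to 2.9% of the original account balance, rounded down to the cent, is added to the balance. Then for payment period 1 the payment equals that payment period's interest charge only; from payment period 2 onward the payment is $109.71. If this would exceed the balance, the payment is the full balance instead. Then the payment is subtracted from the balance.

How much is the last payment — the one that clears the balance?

$75.98

Payment period 1: opening $685.07; interest $19.86 → $704.93; payment $19.86; balance $685.07
Payment period 2: opening $685.07; interest $19.86 → $704.93; payment $109.71; balance $595.22
Payment period 3: opening $595.22; interest $19.86 → $615.08; payment $109.71; balance $505.37
Payment period 4: opening $505.37; interest $19.86 → $525.23; payment $109.71; balance $415.52
Payment period 5: opening $415.52; interest $19.86 → $435.38; payment $109.71; balance $325.67
Payment period 6: opening $325.67; interest $19.86 → $345.53; payment $109.71; balance $235.82
Payment period 7: opening $235.82; interest $19.86 → $255.68; payment $109.71; balance $145.97
Payment period 8: opening $145.97; interest $19.86 → $165.83; payment $109.71; balance $56.12
Payment period 9: opening $56.12; interest $19.86 → $75.98; payment $75.98; balance $0.00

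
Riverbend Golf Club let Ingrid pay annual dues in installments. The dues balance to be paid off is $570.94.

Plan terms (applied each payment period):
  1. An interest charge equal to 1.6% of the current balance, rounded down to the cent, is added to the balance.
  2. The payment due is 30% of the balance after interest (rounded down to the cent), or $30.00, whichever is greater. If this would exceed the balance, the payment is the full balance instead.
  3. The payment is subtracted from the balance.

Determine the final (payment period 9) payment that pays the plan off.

# | Opening | Interest | Payment | End bal
1 | $570.94 | $9.13 | $174.02 | $406.05
2 | $406.05 | $6.49 | $123.76 | $288.78
3 | $288.78 | $4.62 | $88.02 | $205.38
4 | $205.38 | $3.28 | $62.59 | $146.07
5 | $146.07 | $2.33 | $44.52 | $103.88
6 | $103.88 | $1.66 | $31.66 | $73.88
7 | $73.88 | $1.18 | $30.00 | $45.06
8 | $45.06 | $0.72 | $30.00 | $15.78
9 | $15.78 | $0.25 | $16.03 | $0.00

$16.03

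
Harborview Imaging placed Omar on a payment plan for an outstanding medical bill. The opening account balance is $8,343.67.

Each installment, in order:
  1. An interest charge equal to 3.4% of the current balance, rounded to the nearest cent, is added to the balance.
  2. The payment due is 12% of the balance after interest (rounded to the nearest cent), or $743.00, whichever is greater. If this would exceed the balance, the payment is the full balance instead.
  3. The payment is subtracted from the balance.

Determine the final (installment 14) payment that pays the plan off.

Installment 1: opening $8,343.67; interest $283.68 → $8,627.35; payment $1,035.28; balance $7,592.07
Installment 2: opening $7,592.07; interest $258.13 → $7,850.20; payment $942.02; balance $6,908.18
Installment 3: opening $6,908.18; interest $234.88 → $7,143.06; payment $857.17; balance $6,285.89
Installment 4: opening $6,285.89; interest $213.72 → $6,499.61; payment $779.95; balance $5,719.66
Installment 5: opening $5,719.66; interest $194.47 → $5,914.13; payment $743.00; balance $5,171.13
Installment 6: opening $5,171.13; interest $175.82 → $5,346.95; payment $743.00; balance $4,603.95
Installment 7: opening $4,603.95; interest $156.53 → $4,760.48; payment $743.00; balance $4,017.48
Installment 8: opening $4,017.48; interest $136.59 → $4,154.07; payment $743.00; balance $3,411.07
Installment 9: opening $3,411.07; interest $115.98 → $3,527.05; payment $743.00; balance $2,784.05
Installment 10: opening $2,784.05; interest $94.66 → $2,878.71; payment $743.00; balance $2,135.71
Installment 11: opening $2,135.71; interest $72.61 → $2,208.32; payment $743.00; balance $1,465.32
Installment 12: opening $1,465.32; interest $49.82 → $1,515.14; payment $743.00; balance $772.14
Installment 13: opening $772.14; interest $26.25 → $798.39; payment $743.00; balance $55.39
Installment 14: opening $55.39; interest $1.88 → $57.27; payment $57.27; balance $0.00

$57.27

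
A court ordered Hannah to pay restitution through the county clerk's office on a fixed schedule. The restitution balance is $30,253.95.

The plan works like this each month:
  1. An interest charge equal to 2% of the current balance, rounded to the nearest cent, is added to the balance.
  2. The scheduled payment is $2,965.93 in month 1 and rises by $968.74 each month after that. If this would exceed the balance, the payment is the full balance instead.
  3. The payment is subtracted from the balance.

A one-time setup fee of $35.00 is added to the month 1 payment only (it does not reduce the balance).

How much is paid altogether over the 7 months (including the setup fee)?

$32,807.38

Month 1: $30,253.95 +$605.08 interest = $30,859.03; pay $2,965.93 (+ $35.00 fee) → $27,893.10
Month 2: $27,893.10 +$557.86 interest = $28,450.96; pay $3,934.67 → $24,516.29
Month 3: $24,516.29 +$490.33 interest = $25,006.62; pay $4,903.41 → $20,103.21
Month 4: $20,103.21 +$402.06 interest = $20,505.27; pay $5,872.15 → $14,633.12
Month 5: $14,633.12 +$292.66 interest = $14,925.78; pay $6,840.89 → $8,084.89
Month 6: $8,084.89 +$161.70 interest = $8,246.59; pay $7,809.63 → $436.96
Month 7: $436.96 +$8.74 interest = $445.70; pay $445.70 → $0.00
Total paid: $32,807.38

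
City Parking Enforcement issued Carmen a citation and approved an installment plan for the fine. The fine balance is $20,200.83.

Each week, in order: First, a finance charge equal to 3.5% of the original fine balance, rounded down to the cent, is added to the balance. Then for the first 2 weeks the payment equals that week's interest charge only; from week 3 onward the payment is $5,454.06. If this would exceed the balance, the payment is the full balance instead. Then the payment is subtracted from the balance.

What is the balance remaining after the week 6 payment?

Week 1: $20,200.83 +$707.02 interest = $20,907.85; pay $707.02 → $20,200.83
Week 2: $20,200.83 +$707.02 interest = $20,907.85; pay $707.02 → $20,200.83
Week 3: $20,200.83 +$707.02 interest = $20,907.85; pay $5,454.06 → $15,453.79
Week 4: $15,453.79 +$707.02 interest = $16,160.81; pay $5,454.06 → $10,706.75
Week 5: $10,706.75 +$707.02 interest = $11,413.77; pay $5,454.06 → $5,959.71
Week 6: $5,959.71 +$707.02 interest = $6,666.73; pay $5,454.06 → $1,212.67

$1,212.67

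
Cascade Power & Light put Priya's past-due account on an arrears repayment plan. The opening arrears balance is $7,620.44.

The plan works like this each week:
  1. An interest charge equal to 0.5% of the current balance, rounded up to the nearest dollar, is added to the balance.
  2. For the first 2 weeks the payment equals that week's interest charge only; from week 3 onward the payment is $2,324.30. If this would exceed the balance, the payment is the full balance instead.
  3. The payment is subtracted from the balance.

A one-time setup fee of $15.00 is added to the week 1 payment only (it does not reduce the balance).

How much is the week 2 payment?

$39.00

Week 1: opening $7,620.44; interest $39.00 → $7,659.44; payment $39.00 (+ $15.00 fee); balance $7,620.44
Week 2: opening $7,620.44; interest $39.00 → $7,659.44; payment $39.00; balance $7,620.44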